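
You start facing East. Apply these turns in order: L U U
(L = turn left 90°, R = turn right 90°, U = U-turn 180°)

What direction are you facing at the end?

Start: East
  L (left (90° counter-clockwise)) -> North
  U (U-turn (180°)) -> South
  U (U-turn (180°)) -> North
Final: North

Answer: Final heading: North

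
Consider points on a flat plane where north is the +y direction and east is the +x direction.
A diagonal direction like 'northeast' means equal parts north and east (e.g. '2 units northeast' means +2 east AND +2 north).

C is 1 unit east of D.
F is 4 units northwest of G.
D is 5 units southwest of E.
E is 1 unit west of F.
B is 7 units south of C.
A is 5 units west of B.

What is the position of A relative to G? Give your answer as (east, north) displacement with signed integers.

Answer: A is at (east=-14, north=-8) relative to G.

Derivation:
Place G at the origin (east=0, north=0).
  F is 4 units northwest of G: delta (east=-4, north=+4); F at (east=-4, north=4).
  E is 1 unit west of F: delta (east=-1, north=+0); E at (east=-5, north=4).
  D is 5 units southwest of E: delta (east=-5, north=-5); D at (east=-10, north=-1).
  C is 1 unit east of D: delta (east=+1, north=+0); C at (east=-9, north=-1).
  B is 7 units south of C: delta (east=+0, north=-7); B at (east=-9, north=-8).
  A is 5 units west of B: delta (east=-5, north=+0); A at (east=-14, north=-8).
Therefore A relative to G: (east=-14, north=-8).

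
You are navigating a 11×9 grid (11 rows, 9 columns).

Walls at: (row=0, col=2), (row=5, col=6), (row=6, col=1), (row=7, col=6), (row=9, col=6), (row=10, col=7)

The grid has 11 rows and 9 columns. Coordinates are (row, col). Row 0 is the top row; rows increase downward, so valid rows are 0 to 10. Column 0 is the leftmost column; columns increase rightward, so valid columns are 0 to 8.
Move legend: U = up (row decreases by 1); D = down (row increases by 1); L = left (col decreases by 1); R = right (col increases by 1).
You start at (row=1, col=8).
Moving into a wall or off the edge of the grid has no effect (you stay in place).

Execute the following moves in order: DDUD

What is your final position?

Start: (row=1, col=8)
  D (down): (row=1, col=8) -> (row=2, col=8)
  D (down): (row=2, col=8) -> (row=3, col=8)
  U (up): (row=3, col=8) -> (row=2, col=8)
  D (down): (row=2, col=8) -> (row=3, col=8)
Final: (row=3, col=8)

Answer: Final position: (row=3, col=8)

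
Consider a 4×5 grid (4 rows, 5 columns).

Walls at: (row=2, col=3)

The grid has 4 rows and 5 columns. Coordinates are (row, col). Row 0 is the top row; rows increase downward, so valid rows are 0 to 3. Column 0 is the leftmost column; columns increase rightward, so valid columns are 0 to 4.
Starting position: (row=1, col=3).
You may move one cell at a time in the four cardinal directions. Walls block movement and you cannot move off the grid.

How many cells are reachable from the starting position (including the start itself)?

BFS flood-fill from (row=1, col=3):
  Distance 0: (row=1, col=3)
  Distance 1: (row=0, col=3), (row=1, col=2), (row=1, col=4)
  Distance 2: (row=0, col=2), (row=0, col=4), (row=1, col=1), (row=2, col=2), (row=2, col=4)
  Distance 3: (row=0, col=1), (row=1, col=0), (row=2, col=1), (row=3, col=2), (row=3, col=4)
  Distance 4: (row=0, col=0), (row=2, col=0), (row=3, col=1), (row=3, col=3)
  Distance 5: (row=3, col=0)
Total reachable: 19 (grid has 19 open cells total)

Answer: Reachable cells: 19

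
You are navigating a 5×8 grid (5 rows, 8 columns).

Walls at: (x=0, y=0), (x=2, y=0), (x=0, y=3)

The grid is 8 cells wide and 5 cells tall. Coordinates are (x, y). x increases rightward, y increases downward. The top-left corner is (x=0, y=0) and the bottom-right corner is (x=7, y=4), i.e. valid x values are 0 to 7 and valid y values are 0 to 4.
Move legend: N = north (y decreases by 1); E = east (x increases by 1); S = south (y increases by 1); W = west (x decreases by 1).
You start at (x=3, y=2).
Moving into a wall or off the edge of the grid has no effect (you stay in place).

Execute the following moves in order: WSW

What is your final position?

Start: (x=3, y=2)
  W (west): (x=3, y=2) -> (x=2, y=2)
  S (south): (x=2, y=2) -> (x=2, y=3)
  W (west): (x=2, y=3) -> (x=1, y=3)
Final: (x=1, y=3)

Answer: Final position: (x=1, y=3)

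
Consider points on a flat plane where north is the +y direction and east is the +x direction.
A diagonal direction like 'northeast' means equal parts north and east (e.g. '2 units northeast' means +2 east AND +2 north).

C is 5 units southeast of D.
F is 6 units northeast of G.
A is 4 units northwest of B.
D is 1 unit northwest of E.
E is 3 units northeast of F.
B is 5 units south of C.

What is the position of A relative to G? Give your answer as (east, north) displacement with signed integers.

Answer: A is at (east=9, north=4) relative to G.

Derivation:
Place G at the origin (east=0, north=0).
  F is 6 units northeast of G: delta (east=+6, north=+6); F at (east=6, north=6).
  E is 3 units northeast of F: delta (east=+3, north=+3); E at (east=9, north=9).
  D is 1 unit northwest of E: delta (east=-1, north=+1); D at (east=8, north=10).
  C is 5 units southeast of D: delta (east=+5, north=-5); C at (east=13, north=5).
  B is 5 units south of C: delta (east=+0, north=-5); B at (east=13, north=0).
  A is 4 units northwest of B: delta (east=-4, north=+4); A at (east=9, north=4).
Therefore A relative to G: (east=9, north=4).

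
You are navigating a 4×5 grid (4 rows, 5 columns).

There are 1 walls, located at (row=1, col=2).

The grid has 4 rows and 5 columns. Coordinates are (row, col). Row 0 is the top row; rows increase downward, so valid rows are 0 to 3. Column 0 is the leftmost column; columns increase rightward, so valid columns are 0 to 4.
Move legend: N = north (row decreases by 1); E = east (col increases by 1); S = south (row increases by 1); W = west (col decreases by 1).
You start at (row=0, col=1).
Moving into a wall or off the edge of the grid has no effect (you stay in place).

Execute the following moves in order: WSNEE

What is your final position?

Answer: Final position: (row=0, col=2)

Derivation:
Start: (row=0, col=1)
  W (west): (row=0, col=1) -> (row=0, col=0)
  S (south): (row=0, col=0) -> (row=1, col=0)
  N (north): (row=1, col=0) -> (row=0, col=0)
  E (east): (row=0, col=0) -> (row=0, col=1)
  E (east): (row=0, col=1) -> (row=0, col=2)
Final: (row=0, col=2)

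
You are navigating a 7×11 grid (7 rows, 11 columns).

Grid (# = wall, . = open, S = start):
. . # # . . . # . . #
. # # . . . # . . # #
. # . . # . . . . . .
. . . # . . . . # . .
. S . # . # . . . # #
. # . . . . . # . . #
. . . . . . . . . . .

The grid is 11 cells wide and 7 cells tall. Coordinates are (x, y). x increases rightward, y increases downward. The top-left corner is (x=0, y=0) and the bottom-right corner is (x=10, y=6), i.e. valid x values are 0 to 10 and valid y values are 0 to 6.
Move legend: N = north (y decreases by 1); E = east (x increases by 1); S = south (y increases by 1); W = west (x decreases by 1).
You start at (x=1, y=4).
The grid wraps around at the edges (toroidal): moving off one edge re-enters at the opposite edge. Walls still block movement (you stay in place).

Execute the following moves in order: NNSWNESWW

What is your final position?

Answer: Final position: (x=0, y=4)

Derivation:
Start: (x=1, y=4)
  N (north): (x=1, y=4) -> (x=1, y=3)
  N (north): blocked, stay at (x=1, y=3)
  S (south): (x=1, y=3) -> (x=1, y=4)
  W (west): (x=1, y=4) -> (x=0, y=4)
  N (north): (x=0, y=4) -> (x=0, y=3)
  E (east): (x=0, y=3) -> (x=1, y=3)
  S (south): (x=1, y=3) -> (x=1, y=4)
  W (west): (x=1, y=4) -> (x=0, y=4)
  W (west): blocked, stay at (x=0, y=4)
Final: (x=0, y=4)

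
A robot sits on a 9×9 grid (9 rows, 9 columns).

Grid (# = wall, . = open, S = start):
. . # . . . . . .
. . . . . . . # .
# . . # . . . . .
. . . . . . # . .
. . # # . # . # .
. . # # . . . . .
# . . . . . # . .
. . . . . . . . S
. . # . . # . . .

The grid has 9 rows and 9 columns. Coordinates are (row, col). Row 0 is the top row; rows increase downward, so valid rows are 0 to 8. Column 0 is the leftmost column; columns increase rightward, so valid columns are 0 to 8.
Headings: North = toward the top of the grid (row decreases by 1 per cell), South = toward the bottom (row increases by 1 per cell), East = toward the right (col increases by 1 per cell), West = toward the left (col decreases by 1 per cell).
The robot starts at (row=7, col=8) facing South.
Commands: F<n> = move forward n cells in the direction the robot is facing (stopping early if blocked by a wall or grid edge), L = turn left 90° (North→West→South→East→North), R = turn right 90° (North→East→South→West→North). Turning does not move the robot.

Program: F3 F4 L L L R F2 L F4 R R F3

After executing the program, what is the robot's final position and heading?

Start: (row=7, col=8), facing South
  F3: move forward 1/3 (blocked), now at (row=8, col=8)
  F4: move forward 0/4 (blocked), now at (row=8, col=8)
  L: turn left, now facing East
  L: turn left, now facing North
  L: turn left, now facing West
  R: turn right, now facing North
  F2: move forward 2, now at (row=6, col=8)
  L: turn left, now facing West
  F4: move forward 1/4 (blocked), now at (row=6, col=7)
  R: turn right, now facing North
  R: turn right, now facing East
  F3: move forward 1/3 (blocked), now at (row=6, col=8)
Final: (row=6, col=8), facing East

Answer: Final position: (row=6, col=8), facing East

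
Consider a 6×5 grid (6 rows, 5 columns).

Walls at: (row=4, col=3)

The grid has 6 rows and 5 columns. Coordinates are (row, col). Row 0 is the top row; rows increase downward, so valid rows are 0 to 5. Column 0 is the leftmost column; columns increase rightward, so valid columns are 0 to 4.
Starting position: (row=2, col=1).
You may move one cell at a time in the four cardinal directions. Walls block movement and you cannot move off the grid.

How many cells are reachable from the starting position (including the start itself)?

Answer: Reachable cells: 29

Derivation:
BFS flood-fill from (row=2, col=1):
  Distance 0: (row=2, col=1)
  Distance 1: (row=1, col=1), (row=2, col=0), (row=2, col=2), (row=3, col=1)
  Distance 2: (row=0, col=1), (row=1, col=0), (row=1, col=2), (row=2, col=3), (row=3, col=0), (row=3, col=2), (row=4, col=1)
  Distance 3: (row=0, col=0), (row=0, col=2), (row=1, col=3), (row=2, col=4), (row=3, col=3), (row=4, col=0), (row=4, col=2), (row=5, col=1)
  Distance 4: (row=0, col=3), (row=1, col=4), (row=3, col=4), (row=5, col=0), (row=5, col=2)
  Distance 5: (row=0, col=4), (row=4, col=4), (row=5, col=3)
  Distance 6: (row=5, col=4)
Total reachable: 29 (grid has 29 open cells total)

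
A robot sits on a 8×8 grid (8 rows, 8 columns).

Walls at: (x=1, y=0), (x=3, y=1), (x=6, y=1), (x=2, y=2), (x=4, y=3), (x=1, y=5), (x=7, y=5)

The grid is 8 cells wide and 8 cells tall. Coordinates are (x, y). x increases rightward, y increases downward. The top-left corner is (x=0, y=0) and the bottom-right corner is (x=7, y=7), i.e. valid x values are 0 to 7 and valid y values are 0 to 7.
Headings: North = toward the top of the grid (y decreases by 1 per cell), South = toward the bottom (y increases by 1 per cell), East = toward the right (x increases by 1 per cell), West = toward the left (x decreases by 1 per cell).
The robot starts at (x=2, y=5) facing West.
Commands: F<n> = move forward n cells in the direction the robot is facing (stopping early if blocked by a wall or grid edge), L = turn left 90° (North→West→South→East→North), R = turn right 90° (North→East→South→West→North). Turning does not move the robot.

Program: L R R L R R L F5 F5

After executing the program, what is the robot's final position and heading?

Start: (x=2, y=5), facing West
  L: turn left, now facing South
  R: turn right, now facing West
  R: turn right, now facing North
  L: turn left, now facing West
  R: turn right, now facing North
  R: turn right, now facing East
  L: turn left, now facing North
  F5: move forward 2/5 (blocked), now at (x=2, y=3)
  F5: move forward 0/5 (blocked), now at (x=2, y=3)
Final: (x=2, y=3), facing North

Answer: Final position: (x=2, y=3), facing North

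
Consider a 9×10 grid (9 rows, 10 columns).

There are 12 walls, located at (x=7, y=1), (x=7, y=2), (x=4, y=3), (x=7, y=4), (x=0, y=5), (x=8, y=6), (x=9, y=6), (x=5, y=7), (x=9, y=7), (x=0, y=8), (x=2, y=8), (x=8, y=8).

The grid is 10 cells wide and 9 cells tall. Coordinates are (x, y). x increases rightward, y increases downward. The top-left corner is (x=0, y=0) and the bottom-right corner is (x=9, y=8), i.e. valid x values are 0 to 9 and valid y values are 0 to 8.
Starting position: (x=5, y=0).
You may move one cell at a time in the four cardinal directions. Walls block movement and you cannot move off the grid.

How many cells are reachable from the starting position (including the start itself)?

Answer: Reachable cells: 77

Derivation:
BFS flood-fill from (x=5, y=0):
  Distance 0: (x=5, y=0)
  Distance 1: (x=4, y=0), (x=6, y=0), (x=5, y=1)
  Distance 2: (x=3, y=0), (x=7, y=0), (x=4, y=1), (x=6, y=1), (x=5, y=2)
  Distance 3: (x=2, y=0), (x=8, y=0), (x=3, y=1), (x=4, y=2), (x=6, y=2), (x=5, y=3)
  Distance 4: (x=1, y=0), (x=9, y=0), (x=2, y=1), (x=8, y=1), (x=3, y=2), (x=6, y=3), (x=5, y=4)
  Distance 5: (x=0, y=0), (x=1, y=1), (x=9, y=1), (x=2, y=2), (x=8, y=2), (x=3, y=3), (x=7, y=3), (x=4, y=4), (x=6, y=4), (x=5, y=5)
  Distance 6: (x=0, y=1), (x=1, y=2), (x=9, y=2), (x=2, y=3), (x=8, y=3), (x=3, y=4), (x=4, y=5), (x=6, y=5), (x=5, y=6)
  Distance 7: (x=0, y=2), (x=1, y=3), (x=9, y=3), (x=2, y=4), (x=8, y=4), (x=3, y=5), (x=7, y=5), (x=4, y=6), (x=6, y=6)
  Distance 8: (x=0, y=3), (x=1, y=4), (x=9, y=4), (x=2, y=5), (x=8, y=5), (x=3, y=6), (x=7, y=6), (x=4, y=7), (x=6, y=7)
  Distance 9: (x=0, y=4), (x=1, y=5), (x=9, y=5), (x=2, y=6), (x=3, y=7), (x=7, y=7), (x=4, y=8), (x=6, y=8)
  Distance 10: (x=1, y=6), (x=2, y=7), (x=8, y=7), (x=3, y=8), (x=5, y=8), (x=7, y=8)
  Distance 11: (x=0, y=6), (x=1, y=7)
  Distance 12: (x=0, y=7), (x=1, y=8)
Total reachable: 77 (grid has 78 open cells total)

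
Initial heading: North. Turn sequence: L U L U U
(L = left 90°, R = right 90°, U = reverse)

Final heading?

Answer: Final heading: North

Derivation:
Start: North
  L (left (90° counter-clockwise)) -> West
  U (U-turn (180°)) -> East
  L (left (90° counter-clockwise)) -> North
  U (U-turn (180°)) -> South
  U (U-turn (180°)) -> North
Final: North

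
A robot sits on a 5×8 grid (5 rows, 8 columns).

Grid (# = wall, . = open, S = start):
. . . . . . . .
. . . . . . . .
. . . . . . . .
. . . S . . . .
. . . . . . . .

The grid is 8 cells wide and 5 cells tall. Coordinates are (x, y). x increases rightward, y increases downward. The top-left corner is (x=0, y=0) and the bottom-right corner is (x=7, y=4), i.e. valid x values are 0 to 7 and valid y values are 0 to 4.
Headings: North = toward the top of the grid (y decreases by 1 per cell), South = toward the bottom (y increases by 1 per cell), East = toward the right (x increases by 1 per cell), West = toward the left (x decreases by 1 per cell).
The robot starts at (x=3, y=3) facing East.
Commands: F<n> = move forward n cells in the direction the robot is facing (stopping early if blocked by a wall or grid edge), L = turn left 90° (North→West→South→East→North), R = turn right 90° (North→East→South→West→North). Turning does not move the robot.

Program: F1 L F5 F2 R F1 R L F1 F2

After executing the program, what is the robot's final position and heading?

Answer: Final position: (x=7, y=0), facing East

Derivation:
Start: (x=3, y=3), facing East
  F1: move forward 1, now at (x=4, y=3)
  L: turn left, now facing North
  F5: move forward 3/5 (blocked), now at (x=4, y=0)
  F2: move forward 0/2 (blocked), now at (x=4, y=0)
  R: turn right, now facing East
  F1: move forward 1, now at (x=5, y=0)
  R: turn right, now facing South
  L: turn left, now facing East
  F1: move forward 1, now at (x=6, y=0)
  F2: move forward 1/2 (blocked), now at (x=7, y=0)
Final: (x=7, y=0), facing East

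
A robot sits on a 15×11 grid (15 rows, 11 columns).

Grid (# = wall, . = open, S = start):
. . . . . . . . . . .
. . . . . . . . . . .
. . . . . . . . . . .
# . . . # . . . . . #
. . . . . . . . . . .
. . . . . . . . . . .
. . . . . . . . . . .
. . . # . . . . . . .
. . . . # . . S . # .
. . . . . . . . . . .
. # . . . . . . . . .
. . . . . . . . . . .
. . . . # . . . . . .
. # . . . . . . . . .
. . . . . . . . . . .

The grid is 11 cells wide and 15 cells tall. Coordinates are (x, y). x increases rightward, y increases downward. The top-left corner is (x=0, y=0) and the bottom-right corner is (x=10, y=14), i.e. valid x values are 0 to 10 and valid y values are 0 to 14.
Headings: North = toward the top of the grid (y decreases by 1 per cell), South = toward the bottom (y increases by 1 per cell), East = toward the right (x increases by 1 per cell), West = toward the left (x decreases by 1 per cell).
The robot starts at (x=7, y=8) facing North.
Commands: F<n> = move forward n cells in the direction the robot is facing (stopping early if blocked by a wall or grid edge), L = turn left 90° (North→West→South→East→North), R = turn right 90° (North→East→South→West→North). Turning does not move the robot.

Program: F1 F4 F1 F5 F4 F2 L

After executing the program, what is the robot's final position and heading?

Answer: Final position: (x=7, y=0), facing West

Derivation:
Start: (x=7, y=8), facing North
  F1: move forward 1, now at (x=7, y=7)
  F4: move forward 4, now at (x=7, y=3)
  F1: move forward 1, now at (x=7, y=2)
  F5: move forward 2/5 (blocked), now at (x=7, y=0)
  F4: move forward 0/4 (blocked), now at (x=7, y=0)
  F2: move forward 0/2 (blocked), now at (x=7, y=0)
  L: turn left, now facing West
Final: (x=7, y=0), facing West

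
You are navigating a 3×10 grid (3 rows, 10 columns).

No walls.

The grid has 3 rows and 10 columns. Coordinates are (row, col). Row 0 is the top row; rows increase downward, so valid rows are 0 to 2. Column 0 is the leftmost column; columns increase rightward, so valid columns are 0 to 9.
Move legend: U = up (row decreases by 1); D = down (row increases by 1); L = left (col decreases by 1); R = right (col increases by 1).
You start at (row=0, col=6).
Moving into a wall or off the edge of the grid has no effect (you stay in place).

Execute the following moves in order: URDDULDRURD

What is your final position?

Start: (row=0, col=6)
  U (up): blocked, stay at (row=0, col=6)
  R (right): (row=0, col=6) -> (row=0, col=7)
  D (down): (row=0, col=7) -> (row=1, col=7)
  D (down): (row=1, col=7) -> (row=2, col=7)
  U (up): (row=2, col=7) -> (row=1, col=7)
  L (left): (row=1, col=7) -> (row=1, col=6)
  D (down): (row=1, col=6) -> (row=2, col=6)
  R (right): (row=2, col=6) -> (row=2, col=7)
  U (up): (row=2, col=7) -> (row=1, col=7)
  R (right): (row=1, col=7) -> (row=1, col=8)
  D (down): (row=1, col=8) -> (row=2, col=8)
Final: (row=2, col=8)

Answer: Final position: (row=2, col=8)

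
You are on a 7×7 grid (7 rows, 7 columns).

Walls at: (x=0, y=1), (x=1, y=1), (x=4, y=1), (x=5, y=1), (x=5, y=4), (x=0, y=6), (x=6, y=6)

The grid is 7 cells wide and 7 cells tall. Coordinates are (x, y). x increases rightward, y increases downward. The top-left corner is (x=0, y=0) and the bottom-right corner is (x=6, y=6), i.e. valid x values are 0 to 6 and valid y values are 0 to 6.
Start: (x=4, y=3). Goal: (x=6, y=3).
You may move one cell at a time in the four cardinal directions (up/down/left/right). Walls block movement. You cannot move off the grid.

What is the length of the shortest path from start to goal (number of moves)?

Answer: Shortest path length: 2

Derivation:
BFS from (x=4, y=3) until reaching (x=6, y=3):
  Distance 0: (x=4, y=3)
  Distance 1: (x=4, y=2), (x=3, y=3), (x=5, y=3), (x=4, y=4)
  Distance 2: (x=3, y=2), (x=5, y=2), (x=2, y=3), (x=6, y=3), (x=3, y=4), (x=4, y=5)  <- goal reached here
One shortest path (2 moves): (x=4, y=3) -> (x=5, y=3) -> (x=6, y=3)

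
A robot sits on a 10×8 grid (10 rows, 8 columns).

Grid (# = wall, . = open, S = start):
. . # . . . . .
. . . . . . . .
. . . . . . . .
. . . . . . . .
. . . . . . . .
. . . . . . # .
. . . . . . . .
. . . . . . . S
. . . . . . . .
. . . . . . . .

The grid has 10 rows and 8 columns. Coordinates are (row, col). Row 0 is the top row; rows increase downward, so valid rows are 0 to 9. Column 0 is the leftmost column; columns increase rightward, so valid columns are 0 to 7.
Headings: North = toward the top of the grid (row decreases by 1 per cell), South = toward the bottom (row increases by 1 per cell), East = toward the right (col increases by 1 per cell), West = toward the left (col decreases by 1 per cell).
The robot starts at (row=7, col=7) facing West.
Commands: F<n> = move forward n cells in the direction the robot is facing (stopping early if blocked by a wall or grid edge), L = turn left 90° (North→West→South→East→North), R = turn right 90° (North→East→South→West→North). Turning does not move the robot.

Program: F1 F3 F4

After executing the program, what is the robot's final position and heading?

Answer: Final position: (row=7, col=0), facing West

Derivation:
Start: (row=7, col=7), facing West
  F1: move forward 1, now at (row=7, col=6)
  F3: move forward 3, now at (row=7, col=3)
  F4: move forward 3/4 (blocked), now at (row=7, col=0)
Final: (row=7, col=0), facing West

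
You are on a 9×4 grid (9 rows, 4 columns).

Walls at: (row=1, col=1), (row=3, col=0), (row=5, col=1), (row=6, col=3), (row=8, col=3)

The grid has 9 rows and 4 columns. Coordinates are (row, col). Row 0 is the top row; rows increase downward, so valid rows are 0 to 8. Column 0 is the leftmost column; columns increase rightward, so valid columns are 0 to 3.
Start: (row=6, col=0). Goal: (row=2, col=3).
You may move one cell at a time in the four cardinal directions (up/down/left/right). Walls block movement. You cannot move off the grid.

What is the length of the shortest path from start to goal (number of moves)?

BFS from (row=6, col=0) until reaching (row=2, col=3):
  Distance 0: (row=6, col=0)
  Distance 1: (row=5, col=0), (row=6, col=1), (row=7, col=0)
  Distance 2: (row=4, col=0), (row=6, col=2), (row=7, col=1), (row=8, col=0)
  Distance 3: (row=4, col=1), (row=5, col=2), (row=7, col=2), (row=8, col=1)
  Distance 4: (row=3, col=1), (row=4, col=2), (row=5, col=3), (row=7, col=3), (row=8, col=2)
  Distance 5: (row=2, col=1), (row=3, col=2), (row=4, col=3)
  Distance 6: (row=2, col=0), (row=2, col=2), (row=3, col=3)
  Distance 7: (row=1, col=0), (row=1, col=2), (row=2, col=3)  <- goal reached here
One shortest path (7 moves): (row=6, col=0) -> (row=6, col=1) -> (row=6, col=2) -> (row=5, col=2) -> (row=5, col=3) -> (row=4, col=3) -> (row=3, col=3) -> (row=2, col=3)

Answer: Shortest path length: 7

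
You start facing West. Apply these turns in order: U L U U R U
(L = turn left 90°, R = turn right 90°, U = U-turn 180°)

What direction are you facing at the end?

Start: West
  U (U-turn (180°)) -> East
  L (left (90° counter-clockwise)) -> North
  U (U-turn (180°)) -> South
  U (U-turn (180°)) -> North
  R (right (90° clockwise)) -> East
  U (U-turn (180°)) -> West
Final: West

Answer: Final heading: West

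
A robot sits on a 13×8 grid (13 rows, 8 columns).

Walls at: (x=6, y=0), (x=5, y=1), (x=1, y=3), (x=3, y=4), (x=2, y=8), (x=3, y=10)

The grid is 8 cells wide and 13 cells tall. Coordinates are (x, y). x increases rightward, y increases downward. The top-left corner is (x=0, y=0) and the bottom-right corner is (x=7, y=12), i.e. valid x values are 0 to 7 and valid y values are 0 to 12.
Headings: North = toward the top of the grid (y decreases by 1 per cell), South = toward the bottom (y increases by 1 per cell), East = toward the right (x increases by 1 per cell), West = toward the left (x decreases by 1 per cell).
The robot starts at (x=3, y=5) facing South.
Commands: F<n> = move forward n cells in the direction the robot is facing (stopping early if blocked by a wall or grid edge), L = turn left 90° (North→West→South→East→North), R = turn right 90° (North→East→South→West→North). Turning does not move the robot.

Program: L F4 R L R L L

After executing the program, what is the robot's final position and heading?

Start: (x=3, y=5), facing South
  L: turn left, now facing East
  F4: move forward 4, now at (x=7, y=5)
  R: turn right, now facing South
  L: turn left, now facing East
  R: turn right, now facing South
  L: turn left, now facing East
  L: turn left, now facing North
Final: (x=7, y=5), facing North

Answer: Final position: (x=7, y=5), facing North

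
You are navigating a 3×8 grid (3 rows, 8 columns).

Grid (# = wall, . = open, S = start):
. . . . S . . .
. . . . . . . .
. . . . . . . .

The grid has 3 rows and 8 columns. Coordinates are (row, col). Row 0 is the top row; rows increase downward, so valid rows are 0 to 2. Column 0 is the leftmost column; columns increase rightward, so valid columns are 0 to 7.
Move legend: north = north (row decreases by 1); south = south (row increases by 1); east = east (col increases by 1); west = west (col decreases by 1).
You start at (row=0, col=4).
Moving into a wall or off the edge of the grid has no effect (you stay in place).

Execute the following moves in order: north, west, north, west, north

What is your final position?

Answer: Final position: (row=0, col=2)

Derivation:
Start: (row=0, col=4)
  north (north): blocked, stay at (row=0, col=4)
  west (west): (row=0, col=4) -> (row=0, col=3)
  north (north): blocked, stay at (row=0, col=3)
  west (west): (row=0, col=3) -> (row=0, col=2)
  north (north): blocked, stay at (row=0, col=2)
Final: (row=0, col=2)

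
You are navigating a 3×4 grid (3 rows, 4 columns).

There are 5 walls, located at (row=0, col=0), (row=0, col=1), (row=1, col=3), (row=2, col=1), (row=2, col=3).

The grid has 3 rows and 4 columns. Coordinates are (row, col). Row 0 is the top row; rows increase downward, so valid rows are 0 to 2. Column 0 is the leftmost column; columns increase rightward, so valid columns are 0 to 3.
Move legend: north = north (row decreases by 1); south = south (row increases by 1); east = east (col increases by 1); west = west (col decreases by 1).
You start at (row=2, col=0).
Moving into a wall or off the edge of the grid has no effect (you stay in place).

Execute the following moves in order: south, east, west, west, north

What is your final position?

Start: (row=2, col=0)
  south (south): blocked, stay at (row=2, col=0)
  east (east): blocked, stay at (row=2, col=0)
  west (west): blocked, stay at (row=2, col=0)
  west (west): blocked, stay at (row=2, col=0)
  north (north): (row=2, col=0) -> (row=1, col=0)
Final: (row=1, col=0)

Answer: Final position: (row=1, col=0)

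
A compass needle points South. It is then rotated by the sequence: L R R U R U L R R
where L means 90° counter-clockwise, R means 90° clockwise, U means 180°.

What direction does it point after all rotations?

Answer: Final heading: East

Derivation:
Start: South
  L (left (90° counter-clockwise)) -> East
  R (right (90° clockwise)) -> South
  R (right (90° clockwise)) -> West
  U (U-turn (180°)) -> East
  R (right (90° clockwise)) -> South
  U (U-turn (180°)) -> North
  L (left (90° counter-clockwise)) -> West
  R (right (90° clockwise)) -> North
  R (right (90° clockwise)) -> East
Final: East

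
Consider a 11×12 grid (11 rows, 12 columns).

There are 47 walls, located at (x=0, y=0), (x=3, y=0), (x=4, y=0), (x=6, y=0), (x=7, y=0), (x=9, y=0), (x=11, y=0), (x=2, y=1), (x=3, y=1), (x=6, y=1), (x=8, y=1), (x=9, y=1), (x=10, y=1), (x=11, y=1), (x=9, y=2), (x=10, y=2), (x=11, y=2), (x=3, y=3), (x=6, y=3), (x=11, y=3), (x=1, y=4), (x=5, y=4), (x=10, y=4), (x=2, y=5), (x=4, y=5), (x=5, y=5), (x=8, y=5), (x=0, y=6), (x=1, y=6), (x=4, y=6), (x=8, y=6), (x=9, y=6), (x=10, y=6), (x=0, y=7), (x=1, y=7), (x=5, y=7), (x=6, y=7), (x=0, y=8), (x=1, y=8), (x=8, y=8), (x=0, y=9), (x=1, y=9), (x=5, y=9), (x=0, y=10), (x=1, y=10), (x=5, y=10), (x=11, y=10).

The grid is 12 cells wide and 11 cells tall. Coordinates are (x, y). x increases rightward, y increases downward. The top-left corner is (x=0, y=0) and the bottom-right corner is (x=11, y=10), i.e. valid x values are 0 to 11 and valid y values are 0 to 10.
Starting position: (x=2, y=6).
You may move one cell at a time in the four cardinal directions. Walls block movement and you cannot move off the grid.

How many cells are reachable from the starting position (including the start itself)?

Answer: Reachable cells: 83

Derivation:
BFS flood-fill from (x=2, y=6):
  Distance 0: (x=2, y=6)
  Distance 1: (x=3, y=6), (x=2, y=7)
  Distance 2: (x=3, y=5), (x=3, y=7), (x=2, y=8)
  Distance 3: (x=3, y=4), (x=4, y=7), (x=3, y=8), (x=2, y=9)
  Distance 4: (x=2, y=4), (x=4, y=4), (x=4, y=8), (x=3, y=9), (x=2, y=10)
  Distance 5: (x=2, y=3), (x=4, y=3), (x=5, y=8), (x=4, y=9), (x=3, y=10)
  Distance 6: (x=2, y=2), (x=4, y=2), (x=1, y=3), (x=5, y=3), (x=6, y=8), (x=4, y=10)
  Distance 7: (x=4, y=1), (x=1, y=2), (x=3, y=2), (x=5, y=2), (x=0, y=3), (x=7, y=8), (x=6, y=9)
  Distance 8: (x=1, y=1), (x=5, y=1), (x=0, y=2), (x=6, y=2), (x=0, y=4), (x=7, y=7), (x=7, y=9), (x=6, y=10)
  Distance 9: (x=1, y=0), (x=5, y=0), (x=0, y=1), (x=7, y=2), (x=0, y=5), (x=7, y=6), (x=8, y=7), (x=8, y=9), (x=7, y=10)
  Distance 10: (x=2, y=0), (x=7, y=1), (x=8, y=2), (x=7, y=3), (x=1, y=5), (x=7, y=5), (x=6, y=6), (x=9, y=7), (x=9, y=9), (x=8, y=10)
  Distance 11: (x=8, y=3), (x=7, y=4), (x=6, y=5), (x=5, y=6), (x=10, y=7), (x=9, y=8), (x=10, y=9), (x=9, y=10)
  Distance 12: (x=9, y=3), (x=6, y=4), (x=8, y=4), (x=11, y=7), (x=10, y=8), (x=11, y=9), (x=10, y=10)
  Distance 13: (x=10, y=3), (x=9, y=4), (x=11, y=6), (x=11, y=8)
  Distance 14: (x=9, y=5), (x=11, y=5)
  Distance 15: (x=11, y=4), (x=10, y=5)
Total reachable: 83 (grid has 85 open cells total)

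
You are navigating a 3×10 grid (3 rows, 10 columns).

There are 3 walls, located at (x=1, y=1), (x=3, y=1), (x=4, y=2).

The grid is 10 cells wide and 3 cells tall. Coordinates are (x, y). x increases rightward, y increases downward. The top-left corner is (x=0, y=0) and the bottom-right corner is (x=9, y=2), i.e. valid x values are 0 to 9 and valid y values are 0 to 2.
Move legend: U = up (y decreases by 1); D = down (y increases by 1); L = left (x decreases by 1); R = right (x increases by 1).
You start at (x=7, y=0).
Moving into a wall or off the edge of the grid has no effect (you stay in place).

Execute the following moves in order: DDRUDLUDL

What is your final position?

Answer: Final position: (x=6, y=2)

Derivation:
Start: (x=7, y=0)
  D (down): (x=7, y=0) -> (x=7, y=1)
  D (down): (x=7, y=1) -> (x=7, y=2)
  R (right): (x=7, y=2) -> (x=8, y=2)
  U (up): (x=8, y=2) -> (x=8, y=1)
  D (down): (x=8, y=1) -> (x=8, y=2)
  L (left): (x=8, y=2) -> (x=7, y=2)
  U (up): (x=7, y=2) -> (x=7, y=1)
  D (down): (x=7, y=1) -> (x=7, y=2)
  L (left): (x=7, y=2) -> (x=6, y=2)
Final: (x=6, y=2)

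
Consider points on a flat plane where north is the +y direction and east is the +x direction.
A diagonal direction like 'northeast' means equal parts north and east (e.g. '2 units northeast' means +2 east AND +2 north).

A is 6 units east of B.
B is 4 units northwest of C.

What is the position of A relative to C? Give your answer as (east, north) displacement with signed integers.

Answer: A is at (east=2, north=4) relative to C.

Derivation:
Place C at the origin (east=0, north=0).
  B is 4 units northwest of C: delta (east=-4, north=+4); B at (east=-4, north=4).
  A is 6 units east of B: delta (east=+6, north=+0); A at (east=2, north=4).
Therefore A relative to C: (east=2, north=4).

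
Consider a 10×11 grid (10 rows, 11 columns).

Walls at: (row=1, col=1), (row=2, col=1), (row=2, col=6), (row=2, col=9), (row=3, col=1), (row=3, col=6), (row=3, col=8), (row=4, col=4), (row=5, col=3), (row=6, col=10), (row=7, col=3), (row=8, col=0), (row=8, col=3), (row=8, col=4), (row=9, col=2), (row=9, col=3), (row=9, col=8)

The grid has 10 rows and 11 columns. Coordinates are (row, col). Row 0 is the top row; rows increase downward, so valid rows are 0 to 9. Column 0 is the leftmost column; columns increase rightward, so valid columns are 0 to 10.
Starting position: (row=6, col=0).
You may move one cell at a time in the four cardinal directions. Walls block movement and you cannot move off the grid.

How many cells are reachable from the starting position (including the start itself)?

Answer: Reachable cells: 93

Derivation:
BFS flood-fill from (row=6, col=0):
  Distance 0: (row=6, col=0)
  Distance 1: (row=5, col=0), (row=6, col=1), (row=7, col=0)
  Distance 2: (row=4, col=0), (row=5, col=1), (row=6, col=2), (row=7, col=1)
  Distance 3: (row=3, col=0), (row=4, col=1), (row=5, col=2), (row=6, col=3), (row=7, col=2), (row=8, col=1)
  Distance 4: (row=2, col=0), (row=4, col=2), (row=6, col=4), (row=8, col=2), (row=9, col=1)
  Distance 5: (row=1, col=0), (row=3, col=2), (row=4, col=3), (row=5, col=4), (row=6, col=5), (row=7, col=4), (row=9, col=0)
  Distance 6: (row=0, col=0), (row=2, col=2), (row=3, col=3), (row=5, col=5), (row=6, col=6), (row=7, col=5)
  Distance 7: (row=0, col=1), (row=1, col=2), (row=2, col=3), (row=3, col=4), (row=4, col=5), (row=5, col=6), (row=6, col=7), (row=7, col=6), (row=8, col=5)
  Distance 8: (row=0, col=2), (row=1, col=3), (row=2, col=4), (row=3, col=5), (row=4, col=6), (row=5, col=7), (row=6, col=8), (row=7, col=7), (row=8, col=6), (row=9, col=5)
  Distance 9: (row=0, col=3), (row=1, col=4), (row=2, col=5), (row=4, col=7), (row=5, col=8), (row=6, col=9), (row=7, col=8), (row=8, col=7), (row=9, col=4), (row=9, col=6)
  Distance 10: (row=0, col=4), (row=1, col=5), (row=3, col=7), (row=4, col=8), (row=5, col=9), (row=7, col=9), (row=8, col=8), (row=9, col=7)
  Distance 11: (row=0, col=5), (row=1, col=6), (row=2, col=7), (row=4, col=9), (row=5, col=10), (row=7, col=10), (row=8, col=9)
  Distance 12: (row=0, col=6), (row=1, col=7), (row=2, col=8), (row=3, col=9), (row=4, col=10), (row=8, col=10), (row=9, col=9)
  Distance 13: (row=0, col=7), (row=1, col=8), (row=3, col=10), (row=9, col=10)
  Distance 14: (row=0, col=8), (row=1, col=9), (row=2, col=10)
  Distance 15: (row=0, col=9), (row=1, col=10)
  Distance 16: (row=0, col=10)
Total reachable: 93 (grid has 93 open cells total)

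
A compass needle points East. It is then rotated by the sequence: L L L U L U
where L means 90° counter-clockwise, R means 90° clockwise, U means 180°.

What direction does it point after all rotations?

Answer: Final heading: East

Derivation:
Start: East
  L (left (90° counter-clockwise)) -> North
  L (left (90° counter-clockwise)) -> West
  L (left (90° counter-clockwise)) -> South
  U (U-turn (180°)) -> North
  L (left (90° counter-clockwise)) -> West
  U (U-turn (180°)) -> East
Final: East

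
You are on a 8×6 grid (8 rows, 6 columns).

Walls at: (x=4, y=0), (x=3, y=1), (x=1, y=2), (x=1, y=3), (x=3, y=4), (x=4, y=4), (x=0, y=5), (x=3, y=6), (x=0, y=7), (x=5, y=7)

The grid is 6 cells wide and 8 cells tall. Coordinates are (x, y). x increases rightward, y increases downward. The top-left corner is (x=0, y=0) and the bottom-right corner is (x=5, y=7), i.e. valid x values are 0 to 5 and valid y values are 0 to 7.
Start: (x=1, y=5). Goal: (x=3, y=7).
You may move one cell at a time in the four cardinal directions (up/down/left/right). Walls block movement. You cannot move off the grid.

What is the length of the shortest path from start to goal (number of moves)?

Answer: Shortest path length: 4

Derivation:
BFS from (x=1, y=5) until reaching (x=3, y=7):
  Distance 0: (x=1, y=5)
  Distance 1: (x=1, y=4), (x=2, y=5), (x=1, y=6)
  Distance 2: (x=0, y=4), (x=2, y=4), (x=3, y=5), (x=0, y=6), (x=2, y=6), (x=1, y=7)
  Distance 3: (x=0, y=3), (x=2, y=3), (x=4, y=5), (x=2, y=7)
  Distance 4: (x=0, y=2), (x=2, y=2), (x=3, y=3), (x=5, y=5), (x=4, y=6), (x=3, y=7)  <- goal reached here
One shortest path (4 moves): (x=1, y=5) -> (x=2, y=5) -> (x=2, y=6) -> (x=2, y=7) -> (x=3, y=7)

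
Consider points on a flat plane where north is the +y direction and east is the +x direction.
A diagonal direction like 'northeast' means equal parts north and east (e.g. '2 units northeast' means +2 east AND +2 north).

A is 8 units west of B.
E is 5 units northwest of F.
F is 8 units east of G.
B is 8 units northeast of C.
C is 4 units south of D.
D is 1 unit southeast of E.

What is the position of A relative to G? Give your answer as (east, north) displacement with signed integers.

Place G at the origin (east=0, north=0).
  F is 8 units east of G: delta (east=+8, north=+0); F at (east=8, north=0).
  E is 5 units northwest of F: delta (east=-5, north=+5); E at (east=3, north=5).
  D is 1 unit southeast of E: delta (east=+1, north=-1); D at (east=4, north=4).
  C is 4 units south of D: delta (east=+0, north=-4); C at (east=4, north=0).
  B is 8 units northeast of C: delta (east=+8, north=+8); B at (east=12, north=8).
  A is 8 units west of B: delta (east=-8, north=+0); A at (east=4, north=8).
Therefore A relative to G: (east=4, north=8).

Answer: A is at (east=4, north=8) relative to G.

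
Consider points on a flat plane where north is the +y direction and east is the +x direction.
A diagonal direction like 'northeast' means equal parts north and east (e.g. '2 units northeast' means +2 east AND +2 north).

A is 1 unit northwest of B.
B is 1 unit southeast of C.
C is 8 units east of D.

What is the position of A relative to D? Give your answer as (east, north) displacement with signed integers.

Place D at the origin (east=0, north=0).
  C is 8 units east of D: delta (east=+8, north=+0); C at (east=8, north=0).
  B is 1 unit southeast of C: delta (east=+1, north=-1); B at (east=9, north=-1).
  A is 1 unit northwest of B: delta (east=-1, north=+1); A at (east=8, north=0).
Therefore A relative to D: (east=8, north=0).

Answer: A is at (east=8, north=0) relative to D.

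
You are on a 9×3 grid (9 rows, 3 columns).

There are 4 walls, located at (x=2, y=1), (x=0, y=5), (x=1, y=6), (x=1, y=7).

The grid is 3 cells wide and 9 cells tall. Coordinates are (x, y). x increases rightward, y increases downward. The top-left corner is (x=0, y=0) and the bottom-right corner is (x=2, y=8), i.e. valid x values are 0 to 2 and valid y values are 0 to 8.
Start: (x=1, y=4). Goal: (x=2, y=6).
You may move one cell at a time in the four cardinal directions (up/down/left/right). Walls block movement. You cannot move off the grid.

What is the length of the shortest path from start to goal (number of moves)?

Answer: Shortest path length: 3

Derivation:
BFS from (x=1, y=4) until reaching (x=2, y=6):
  Distance 0: (x=1, y=4)
  Distance 1: (x=1, y=3), (x=0, y=4), (x=2, y=4), (x=1, y=5)
  Distance 2: (x=1, y=2), (x=0, y=3), (x=2, y=3), (x=2, y=5)
  Distance 3: (x=1, y=1), (x=0, y=2), (x=2, y=2), (x=2, y=6)  <- goal reached here
One shortest path (3 moves): (x=1, y=4) -> (x=2, y=4) -> (x=2, y=5) -> (x=2, y=6)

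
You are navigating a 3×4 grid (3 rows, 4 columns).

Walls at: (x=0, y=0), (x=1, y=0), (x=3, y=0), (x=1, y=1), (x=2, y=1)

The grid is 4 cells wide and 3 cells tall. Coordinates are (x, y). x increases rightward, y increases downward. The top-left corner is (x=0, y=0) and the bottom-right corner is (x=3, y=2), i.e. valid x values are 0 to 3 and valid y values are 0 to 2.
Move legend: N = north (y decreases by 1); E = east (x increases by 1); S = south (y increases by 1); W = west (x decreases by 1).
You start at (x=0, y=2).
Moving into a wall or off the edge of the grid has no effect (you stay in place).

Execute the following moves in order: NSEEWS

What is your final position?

Answer: Final position: (x=1, y=2)

Derivation:
Start: (x=0, y=2)
  N (north): (x=0, y=2) -> (x=0, y=1)
  S (south): (x=0, y=1) -> (x=0, y=2)
  E (east): (x=0, y=2) -> (x=1, y=2)
  E (east): (x=1, y=2) -> (x=2, y=2)
  W (west): (x=2, y=2) -> (x=1, y=2)
  S (south): blocked, stay at (x=1, y=2)
Final: (x=1, y=2)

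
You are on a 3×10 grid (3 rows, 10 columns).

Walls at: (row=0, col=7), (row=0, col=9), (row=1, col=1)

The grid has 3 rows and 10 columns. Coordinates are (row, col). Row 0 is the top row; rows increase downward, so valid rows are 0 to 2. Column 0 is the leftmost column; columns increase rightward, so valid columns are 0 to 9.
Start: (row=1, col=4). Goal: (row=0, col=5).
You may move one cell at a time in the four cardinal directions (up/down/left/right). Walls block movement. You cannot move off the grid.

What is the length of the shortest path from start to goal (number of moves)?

BFS from (row=1, col=4) until reaching (row=0, col=5):
  Distance 0: (row=1, col=4)
  Distance 1: (row=0, col=4), (row=1, col=3), (row=1, col=5), (row=2, col=4)
  Distance 2: (row=0, col=3), (row=0, col=5), (row=1, col=2), (row=1, col=6), (row=2, col=3), (row=2, col=5)  <- goal reached here
One shortest path (2 moves): (row=1, col=4) -> (row=1, col=5) -> (row=0, col=5)

Answer: Shortest path length: 2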